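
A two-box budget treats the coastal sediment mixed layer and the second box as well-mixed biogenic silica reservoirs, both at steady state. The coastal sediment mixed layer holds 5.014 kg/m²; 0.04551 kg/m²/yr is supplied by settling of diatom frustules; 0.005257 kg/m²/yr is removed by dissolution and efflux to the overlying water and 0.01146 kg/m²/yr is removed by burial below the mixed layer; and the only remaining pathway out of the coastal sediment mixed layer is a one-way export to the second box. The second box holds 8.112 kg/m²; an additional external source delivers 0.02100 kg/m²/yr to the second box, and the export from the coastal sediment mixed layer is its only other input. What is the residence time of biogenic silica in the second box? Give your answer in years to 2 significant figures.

Balance the coastal sediment mixed layer: ΣF_in = 0.045510 kg/m²/yr.
Export to the second box = ΣF_in − (0.005257 + 0.01146) = 0.028793 kg/m²/yr.
Total input to the second box = 0.028793 + 0.02100 = 0.049793 kg/m²/yr; at steady state this equals its total output.
τ = M / F = 8.112 / 0.049793 = 162.9 yr.

160 yr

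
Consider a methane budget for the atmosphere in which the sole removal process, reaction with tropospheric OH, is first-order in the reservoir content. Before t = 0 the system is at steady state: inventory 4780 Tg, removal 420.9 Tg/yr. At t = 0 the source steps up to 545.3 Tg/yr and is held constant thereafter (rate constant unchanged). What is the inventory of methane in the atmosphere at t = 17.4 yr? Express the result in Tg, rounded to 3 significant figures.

Residence time τ = M₀/F₀ = 11.36 yr. The eventual steady state is M_∞ = M₀·(F₁/F₀) = 4780 × 545.3/420.9 = 6192.8 Tg.
The anomaly ΔM(t) = M(t) − M_∞ decays as ΔM₀·e^(−t/τ) with ΔM₀ = 4780 − 6192.8 = −1413 Tg.
At t = 17.4 yr, e^(−t/τ) = e^(−1.532) = 0.2161, so ΔM = −305.3 Tg and M = 6192.8 − 305.3 = 5887.5 Tg.

5890 Tg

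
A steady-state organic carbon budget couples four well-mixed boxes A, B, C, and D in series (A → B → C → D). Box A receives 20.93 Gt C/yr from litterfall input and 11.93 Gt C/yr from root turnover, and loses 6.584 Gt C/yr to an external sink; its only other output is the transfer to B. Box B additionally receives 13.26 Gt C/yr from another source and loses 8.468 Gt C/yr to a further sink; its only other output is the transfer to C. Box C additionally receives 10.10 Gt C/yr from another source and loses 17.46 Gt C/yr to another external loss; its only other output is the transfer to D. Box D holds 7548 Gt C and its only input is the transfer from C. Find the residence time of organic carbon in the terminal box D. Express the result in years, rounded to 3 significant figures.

Box A: F(A→B) = (20.93 + 11.93) − 6.584 = 26.276 Gt C/yr.
Box B: F(B→C) = (26.276 + 13.26) − 8.468 = 31.068 Gt C/yr.
Box C: F(C→D) = (31.068 + 10.10) − 17.46 = 23.708 Gt C/yr.
Box D throughput = its input = 23.708 Gt C/yr; τ = 7548 / 23.708 = 318.4 yr.

318 yr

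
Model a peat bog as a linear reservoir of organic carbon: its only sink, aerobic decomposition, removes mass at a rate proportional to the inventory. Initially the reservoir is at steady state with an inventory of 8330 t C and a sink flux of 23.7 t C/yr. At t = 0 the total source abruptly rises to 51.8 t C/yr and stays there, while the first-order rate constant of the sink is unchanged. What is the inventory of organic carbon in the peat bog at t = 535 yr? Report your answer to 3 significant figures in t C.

16100 t C

The sink rate constant is k = F₀/M₀ = 23.7/8330 = 0.002845 yr⁻¹.
Solving dM/dt = F₁ − kM with M(0) = M₀ gives M(t) = F₁/k + (M₀ − F₁/k)·e^(−kt).
F₁/k = 51.8/0.002845 = 18206 t C; kt = 0.002845 × 535 = 1.522, e^(−kt) = 0.2182.
M(535) = 18206 + (8330 − 18206) × 0.2182 = 18206 − 2155 = 16051 t C.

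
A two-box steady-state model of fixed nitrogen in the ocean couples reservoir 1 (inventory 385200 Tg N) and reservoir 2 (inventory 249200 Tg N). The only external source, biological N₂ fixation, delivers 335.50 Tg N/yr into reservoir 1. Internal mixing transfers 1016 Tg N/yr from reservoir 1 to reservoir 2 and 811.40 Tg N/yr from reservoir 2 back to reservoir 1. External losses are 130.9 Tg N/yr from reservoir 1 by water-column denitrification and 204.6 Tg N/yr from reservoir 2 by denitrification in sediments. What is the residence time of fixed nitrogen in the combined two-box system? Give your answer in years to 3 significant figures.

1890 yr

Residence time in the combined system uses the total inventory and the total *external* removal — internal exchanges between the two boxes cancel.
M_total = 385200 + 249200 = 634400 Tg N.
ΣF_external_out = 130.9 + 204.6 = 335.50 Tg N/yr.
τ = M_total / ΣF_ext = 634400 / 335.50 = 1891 yr.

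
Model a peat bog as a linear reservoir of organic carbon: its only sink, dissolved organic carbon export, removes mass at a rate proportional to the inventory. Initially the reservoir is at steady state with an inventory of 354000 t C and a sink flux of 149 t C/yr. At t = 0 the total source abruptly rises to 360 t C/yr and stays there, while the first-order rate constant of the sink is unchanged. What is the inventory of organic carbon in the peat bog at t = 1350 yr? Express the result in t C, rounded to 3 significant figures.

Residence time τ = M₀/F₀ = 2376 yr. The eventual steady state is M_∞ = M₀·(F₁/F₀) = 354000 × 360/149 = 855300 t C.
The anomaly ΔM(t) = M(t) − M_∞ decays as ΔM₀·e^(−t/τ) with ΔM₀ = 354000 − 855300 = −501300 t C.
At t = 1350 yr, e^(−t/τ) = e^(−0.5682) = 0.5665, so ΔM = −284000 t C and M = 855300 − 284000 = 571300 t C.

571000 t C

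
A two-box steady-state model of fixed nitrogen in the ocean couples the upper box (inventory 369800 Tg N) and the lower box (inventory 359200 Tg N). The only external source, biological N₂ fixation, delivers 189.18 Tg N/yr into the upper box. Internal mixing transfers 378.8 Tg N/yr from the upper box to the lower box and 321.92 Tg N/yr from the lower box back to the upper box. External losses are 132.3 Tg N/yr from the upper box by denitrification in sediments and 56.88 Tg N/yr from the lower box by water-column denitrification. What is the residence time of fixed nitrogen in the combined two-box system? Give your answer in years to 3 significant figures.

Residence time in the combined system uses the total inventory and the total *external* removal — internal exchanges between the two boxes cancel.
M_total = 369800 + 359200 = 729000 Tg N.
ΣF_external_out = 132.3 + 56.88 = 189.18 Tg N/yr.
τ = M_total / ΣF_ext = 729000 / 189.18 = 3853 yr.

3850 yr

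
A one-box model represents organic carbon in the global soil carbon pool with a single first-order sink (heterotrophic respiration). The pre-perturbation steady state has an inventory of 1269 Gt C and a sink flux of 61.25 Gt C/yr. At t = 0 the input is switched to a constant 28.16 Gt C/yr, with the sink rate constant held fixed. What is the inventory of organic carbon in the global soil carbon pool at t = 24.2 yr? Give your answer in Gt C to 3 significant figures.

797 Gt C

τ = M₀/F₀ = 1269/61.25 = 20.72 yr; rate constant k = 1/τ.
New steady state M_∞ = F₁/k = F₁·τ = 28.16 × 20.72 = 583.43 Gt C.
M(t) = M_∞ + (M₀ − M_∞)·e^(−t/τ); t/τ = 24.2/20.72 = 1.168, so e^(−t/τ) = 0.3110.
M(t) = 583.43 + 685.6 × 0.3110 = 796.62 Gt C.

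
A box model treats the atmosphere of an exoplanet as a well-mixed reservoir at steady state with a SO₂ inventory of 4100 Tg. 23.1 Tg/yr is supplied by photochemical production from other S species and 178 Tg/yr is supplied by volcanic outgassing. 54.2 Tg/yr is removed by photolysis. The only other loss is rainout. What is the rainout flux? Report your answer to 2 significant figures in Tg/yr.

At steady state ΣF_in = ΣF_out.
ΣF_in = 23.1 + 178 = 201.10 Tg/yr.
Rainout flux = ΣF_in − (54.2) = 201.10 − 54.20 = 146.9 Tg/yr.

150 Tg/yr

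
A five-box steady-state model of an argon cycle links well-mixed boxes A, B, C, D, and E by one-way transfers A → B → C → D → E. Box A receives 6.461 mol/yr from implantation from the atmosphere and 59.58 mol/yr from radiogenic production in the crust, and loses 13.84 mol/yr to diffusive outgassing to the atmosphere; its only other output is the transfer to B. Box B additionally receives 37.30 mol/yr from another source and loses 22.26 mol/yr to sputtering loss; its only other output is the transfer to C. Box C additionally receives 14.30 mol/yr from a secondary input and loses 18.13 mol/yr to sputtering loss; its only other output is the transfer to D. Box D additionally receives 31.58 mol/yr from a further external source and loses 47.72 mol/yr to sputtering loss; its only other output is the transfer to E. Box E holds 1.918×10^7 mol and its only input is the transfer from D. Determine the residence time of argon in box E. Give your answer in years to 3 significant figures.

406000 yr

Box A: F(A→B) = (6.461 + 59.58) − 13.84 = 52.201 mol/yr.
Box B: F(B→C) = (52.201 + 37.30) − 22.26 = 67.241 mol/yr.
Box C: F(C→D) = (67.241 + 14.30) − 18.13 = 63.411 mol/yr.
Box D: F(D→E) = (63.411 + 31.58) − 47.72 = 47.271 mol/yr.
Box E throughput = its input = 47.271 mol/yr; τ = 1.918×10^7 / 47.271 = 405700 yr.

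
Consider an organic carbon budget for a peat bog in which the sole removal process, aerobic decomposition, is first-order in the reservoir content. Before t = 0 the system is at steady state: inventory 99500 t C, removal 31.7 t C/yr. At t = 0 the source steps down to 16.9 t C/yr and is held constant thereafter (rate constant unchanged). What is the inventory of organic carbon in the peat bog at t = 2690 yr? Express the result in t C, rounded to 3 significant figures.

Residence time τ = M₀/F₀ = 3139 yr. The eventual steady state is M_∞ = M₀·(F₁/F₀) = 99500 × 16.9/31.7 = 53046 t C.
The anomaly ΔM(t) = M(t) − M_∞ decays as ΔM₀·e^(−t/τ) with ΔM₀ = 99500 − 53046 = 46450 t C.
At t = 2690 yr, e^(−t/τ) = e^(−0.8570) = 0.4244, so ΔM = 19720 t C and M = 53046 + 19720 = 72762 t C.

72800 t C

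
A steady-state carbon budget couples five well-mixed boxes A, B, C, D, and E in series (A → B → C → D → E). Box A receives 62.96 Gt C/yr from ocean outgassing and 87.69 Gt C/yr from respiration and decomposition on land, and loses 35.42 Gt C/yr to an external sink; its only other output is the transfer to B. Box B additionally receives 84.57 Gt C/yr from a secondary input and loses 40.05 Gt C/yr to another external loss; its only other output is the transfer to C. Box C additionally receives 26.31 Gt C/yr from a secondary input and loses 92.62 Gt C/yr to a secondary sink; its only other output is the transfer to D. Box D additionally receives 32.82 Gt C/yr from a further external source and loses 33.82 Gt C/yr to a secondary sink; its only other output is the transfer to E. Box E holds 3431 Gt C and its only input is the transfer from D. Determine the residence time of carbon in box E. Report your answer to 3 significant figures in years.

37.1 yr

Box A: F(A→B) = (62.96 + 87.69) − 35.42 = 115.23 Gt C/yr.
Box B: F(B→C) = (115.23 + 84.57) − 40.05 = 159.75 Gt C/yr.
Box C: F(C→D) = (159.75 + 26.31) − 92.62 = 93.440 Gt C/yr.
Box D: F(D→E) = (93.440 + 32.82) − 33.82 = 92.440 Gt C/yr.
Box E throughput = its input = 92.440 Gt C/yr; τ = 3431 / 92.440 = 37.12 yr.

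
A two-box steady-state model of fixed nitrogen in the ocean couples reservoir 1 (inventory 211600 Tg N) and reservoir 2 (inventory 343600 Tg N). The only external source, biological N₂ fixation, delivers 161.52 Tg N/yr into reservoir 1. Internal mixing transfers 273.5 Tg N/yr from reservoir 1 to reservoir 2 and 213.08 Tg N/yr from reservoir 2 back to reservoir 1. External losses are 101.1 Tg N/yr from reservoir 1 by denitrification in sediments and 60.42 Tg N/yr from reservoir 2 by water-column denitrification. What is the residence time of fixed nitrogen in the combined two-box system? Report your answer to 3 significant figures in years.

For the system as a whole, the A↔B exchange is internal and contributes nothing to the throughput; only the external sinks remove mass.
M_total = 211600 + 343600 = 555200 Tg N.
ΣF_external_out = 101.1 + 60.42 = 161.52 Tg N/yr.
τ = M_total / ΣF_ext = 555200 / 161.52 = 3437 yr.

3440 yr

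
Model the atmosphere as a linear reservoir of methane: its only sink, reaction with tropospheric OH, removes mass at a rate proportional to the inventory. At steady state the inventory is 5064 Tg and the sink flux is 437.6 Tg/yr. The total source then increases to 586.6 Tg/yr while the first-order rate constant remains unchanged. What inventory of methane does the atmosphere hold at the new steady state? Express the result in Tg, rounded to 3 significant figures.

6790 Tg

Rate constant k = F/M = 437.6 / 5064 = 0.08641 yr⁻¹.
At the new steady state, source = k·M_new ⇒ M_new = 586.6 / 0.08641 = 6788 Tg.
(Equivalently M_new = M × F_new/F_old = 5064 × 586.6/437.6.)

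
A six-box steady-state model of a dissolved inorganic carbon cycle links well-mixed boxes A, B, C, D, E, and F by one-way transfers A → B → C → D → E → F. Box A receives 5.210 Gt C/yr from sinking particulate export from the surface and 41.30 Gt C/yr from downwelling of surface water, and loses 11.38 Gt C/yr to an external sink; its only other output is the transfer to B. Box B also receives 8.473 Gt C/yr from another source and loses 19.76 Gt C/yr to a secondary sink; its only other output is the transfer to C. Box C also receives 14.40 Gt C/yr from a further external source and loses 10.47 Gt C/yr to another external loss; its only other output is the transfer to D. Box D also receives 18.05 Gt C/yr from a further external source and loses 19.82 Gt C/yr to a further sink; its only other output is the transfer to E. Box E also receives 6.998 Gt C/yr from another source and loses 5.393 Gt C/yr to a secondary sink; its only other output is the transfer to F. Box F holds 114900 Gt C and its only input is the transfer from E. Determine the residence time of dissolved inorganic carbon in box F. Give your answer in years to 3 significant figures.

Box A: F(A→B) = (5.210 + 41.30) − 11.38 = 35.130 Gt C/yr.
Box B: F(B→C) = (35.130 + 8.473) − 19.76 = 23.843 Gt C/yr.
Box C: F(C→D) = (23.843 + 14.40) − 10.47 = 27.773 Gt C/yr.
Box D: F(D→E) = (27.773 + 18.05) − 19.82 = 26.003 Gt C/yr.
Box E: F(E→F) = (26.003 + 6.998) − 5.393 = 27.608 Gt C/yr.
Box F throughput = its input = 27.608 Gt C/yr; τ = 114900 / 27.608 = 4162 yr.

4160 yr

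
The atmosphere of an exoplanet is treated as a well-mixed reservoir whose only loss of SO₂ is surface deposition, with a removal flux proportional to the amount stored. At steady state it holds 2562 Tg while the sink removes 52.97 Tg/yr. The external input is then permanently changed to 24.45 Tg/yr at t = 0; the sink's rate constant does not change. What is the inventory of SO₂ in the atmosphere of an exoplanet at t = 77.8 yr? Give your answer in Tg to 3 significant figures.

1460 Tg

Residence time τ = M₀/F₀ = 48.37 yr. The eventual steady state is M_∞ = M₀·(F₁/F₀) = 2562 × 24.45/52.97 = 1182.6 Tg.
The anomaly ΔM(t) = M(t) − M_∞ decays as ΔM₀·e^(−t/τ) with ΔM₀ = 2562 − 1182.6 = 1379 Tg.
At t = 77.8 yr, e^(−t/τ) = e^(−1.609) = 0.2002, so ΔM = 276.1 Tg and M = 1182.6 + 276.1 = 1458.7 Tg.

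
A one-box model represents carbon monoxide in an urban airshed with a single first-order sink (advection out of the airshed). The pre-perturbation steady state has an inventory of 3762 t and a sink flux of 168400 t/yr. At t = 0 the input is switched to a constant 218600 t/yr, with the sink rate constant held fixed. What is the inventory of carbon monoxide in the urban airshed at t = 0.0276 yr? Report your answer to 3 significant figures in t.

Residence time τ = M₀/F₀ = 0.02234 yr. The eventual steady state is M_∞ = M₀·(F₁/F₀) = 3762 × 218600/168400 = 4883.5 t.
The anomaly ΔM(t) = M(t) − M_∞ decays as ΔM₀·e^(−t/τ) with ΔM₀ = 3762 − 4883.5 = −1121 t.
At t = 0.0276 yr, e^(−t/τ) = e^(−1.235) = 0.2907, so ΔM = −326.0 t and M = 4883.5 − 326.0 = 4557.4 t.

4560 t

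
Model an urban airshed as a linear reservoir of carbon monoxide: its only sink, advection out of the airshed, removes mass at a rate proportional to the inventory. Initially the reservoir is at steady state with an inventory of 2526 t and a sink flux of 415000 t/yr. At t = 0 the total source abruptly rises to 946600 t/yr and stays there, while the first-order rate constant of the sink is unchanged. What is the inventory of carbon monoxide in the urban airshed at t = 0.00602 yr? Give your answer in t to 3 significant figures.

τ = M₀/F₀ = 2526/415000 = 0.006087 yr; rate constant k = 1/τ.
New steady state M_∞ = F₁/k = F₁·τ = 946600 × 0.006087 = 5761.7 t.
M(t) = M_∞ + (M₀ − M_∞)·e^(−t/τ); t/τ = 0.00602/0.006087 = 0.9890, so e^(−t/τ) = 0.3719.
M(t) = 5761.7 − 3236 × 0.3719 = 4558.2 t.

4560 t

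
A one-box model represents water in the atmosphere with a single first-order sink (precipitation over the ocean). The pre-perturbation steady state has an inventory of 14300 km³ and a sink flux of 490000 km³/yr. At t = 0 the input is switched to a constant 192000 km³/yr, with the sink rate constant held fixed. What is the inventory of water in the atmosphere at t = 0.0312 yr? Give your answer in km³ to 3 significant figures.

Residence time τ = M₀/F₀ = 0.02918 yr. The eventual steady state is M_∞ = M₀·(F₁/F₀) = 14300 × 192000/490000 = 5603.3 km³.
The anomaly ΔM(t) = M(t) − M_∞ decays as ΔM₀·e^(−t/τ) with ΔM₀ = 14300 − 5603.3 = 8697 km³.
At t = 0.0312 yr, e^(−t/τ) = e^(−1.069) = 0.3433, so ΔM = 2986 km³ and M = 5603.3 + 2986 = 8589.0 km³.

8590 km³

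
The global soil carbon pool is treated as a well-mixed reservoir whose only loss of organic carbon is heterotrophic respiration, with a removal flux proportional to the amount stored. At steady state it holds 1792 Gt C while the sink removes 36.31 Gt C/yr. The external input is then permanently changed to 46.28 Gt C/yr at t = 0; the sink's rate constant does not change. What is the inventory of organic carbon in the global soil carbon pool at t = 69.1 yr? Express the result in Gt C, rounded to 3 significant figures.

2160 Gt C

Residence time τ = M₀/F₀ = 49.35 yr. The eventual steady state is M_∞ = M₀·(F₁/F₀) = 1792 × 46.28/36.31 = 2284.0 Gt C.
The anomaly ΔM(t) = M(t) − M_∞ decays as ΔM₀·e^(−t/τ) with ΔM₀ = 1792 − 2284.0 = −492.0 Gt C.
At t = 69.1 yr, e^(−t/τ) = e^(−1.400) = 0.2466, so ΔM = −121.3 Gt C and M = 2284.0 − 121.3 = 2162.7 Gt C.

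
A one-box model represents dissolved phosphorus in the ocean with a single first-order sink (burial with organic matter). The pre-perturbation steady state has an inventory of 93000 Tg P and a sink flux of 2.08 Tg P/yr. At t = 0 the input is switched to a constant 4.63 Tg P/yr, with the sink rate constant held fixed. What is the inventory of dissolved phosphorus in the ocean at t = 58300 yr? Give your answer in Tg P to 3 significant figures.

176000 Tg P

The sink rate constant is k = F₀/M₀ = 2.08/93000 = 2.237×10^-5 yr⁻¹.
Solving dM/dt = F₁ − kM with M(0) = M₀ gives M(t) = F₁/k + (M₀ − F₁/k)·e^(−kt).
F₁/k = 4.63/2.237×10^-5 = 207010 Tg P; kt = 2.237×10^-5 × 58300 = 1.304, e^(−kt) = 0.2715.
M(58300) = 207010 + (93000 − 207010) × 0.2715 = 207010 − 30950 = 176060 Tg P.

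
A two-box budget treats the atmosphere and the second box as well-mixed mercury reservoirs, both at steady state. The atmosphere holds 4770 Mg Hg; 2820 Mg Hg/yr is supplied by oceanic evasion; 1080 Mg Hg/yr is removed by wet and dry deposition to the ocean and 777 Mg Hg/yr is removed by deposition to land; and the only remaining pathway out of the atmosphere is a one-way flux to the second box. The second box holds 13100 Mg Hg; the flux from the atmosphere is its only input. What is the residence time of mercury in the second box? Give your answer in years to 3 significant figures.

Balance the atmosphere: ΣF_in = 2820.0 Mg Hg/yr.
Flux to the second box = ΣF_in − (1080 + 777) = 963.00 Mg Hg/yr.
At steady state the output of the second box equals its input, 963.00 Mg Hg/yr.
τ = M / F = 13100 / 963.00 = 13.60 yr.

13.6 yr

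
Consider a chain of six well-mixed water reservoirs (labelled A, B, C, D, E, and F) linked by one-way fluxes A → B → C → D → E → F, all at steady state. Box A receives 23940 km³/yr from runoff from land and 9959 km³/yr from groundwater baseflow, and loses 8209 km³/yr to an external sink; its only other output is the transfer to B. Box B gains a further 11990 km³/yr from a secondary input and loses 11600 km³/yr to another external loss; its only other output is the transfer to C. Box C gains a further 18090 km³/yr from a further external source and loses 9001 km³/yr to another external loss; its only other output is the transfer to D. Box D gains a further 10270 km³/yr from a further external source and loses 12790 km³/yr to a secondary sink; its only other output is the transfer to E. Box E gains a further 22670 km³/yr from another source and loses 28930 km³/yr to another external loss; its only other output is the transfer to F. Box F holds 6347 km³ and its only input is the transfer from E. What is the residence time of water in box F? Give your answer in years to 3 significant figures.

0.241 yr

Box A: F(A→B) = (23940 + 9959) − 8209 = 25690 km³/yr.
Box B: F(B→C) = (25690 + 11990) − 11600 = 26080 km³/yr.
Box C: F(C→D) = (26080 + 18090) − 9001 = 35169 km³/yr.
Box D: F(D→E) = (35169 + 10270) − 12790 = 32649 km³/yr.
Box E: F(E→F) = (32649 + 22670) − 28930 = 26389 km³/yr.
Box F throughput = its input = 26389 km³/yr; τ = 6347 / 26389 = 0.2405 yr.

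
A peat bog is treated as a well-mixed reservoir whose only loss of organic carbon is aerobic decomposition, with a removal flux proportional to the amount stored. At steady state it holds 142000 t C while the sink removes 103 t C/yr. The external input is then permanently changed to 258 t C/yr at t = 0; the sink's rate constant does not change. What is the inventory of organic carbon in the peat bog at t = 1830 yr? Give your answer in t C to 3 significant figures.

299000 t C

τ = M₀/F₀ = 142000/103 = 1379 yr; rate constant k = 1/τ.
New steady state M_∞ = F₁/k = F₁·τ = 258 × 1379 = 355690 t C.
M(t) = M_∞ + (M₀ − M_∞)·e^(−t/τ); t/τ = 1830/1379 = 1.327, so e^(−t/τ) = 0.2652.
M(t) = 355690 − 213700 × 0.2652 = 299030 t C.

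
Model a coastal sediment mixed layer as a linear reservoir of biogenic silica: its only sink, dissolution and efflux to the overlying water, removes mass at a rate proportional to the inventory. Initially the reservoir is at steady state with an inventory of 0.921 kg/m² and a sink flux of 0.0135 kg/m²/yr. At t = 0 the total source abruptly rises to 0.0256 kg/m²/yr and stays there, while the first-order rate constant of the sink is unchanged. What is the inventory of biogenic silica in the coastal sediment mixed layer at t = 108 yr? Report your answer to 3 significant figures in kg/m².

The sink rate constant is k = F₀/M₀ = 0.0135/0.921 = 0.01466 yr⁻¹.
Solving dM/dt = F₁ − kM with M(0) = M₀ gives M(t) = F₁/k + (M₀ − F₁/k)·e^(−kt).
F₁/k = 0.0256/0.01466 = 1.7465 kg/m²; kt = 0.01466 × 108 = 1.583, e^(−kt) = 0.2053.
M(108) = 1.7465 + (0.921 − 1.7465) × 0.2053 = 1.7465 − 0.1695 = 1.5770 kg/m².

1.58 kg/m²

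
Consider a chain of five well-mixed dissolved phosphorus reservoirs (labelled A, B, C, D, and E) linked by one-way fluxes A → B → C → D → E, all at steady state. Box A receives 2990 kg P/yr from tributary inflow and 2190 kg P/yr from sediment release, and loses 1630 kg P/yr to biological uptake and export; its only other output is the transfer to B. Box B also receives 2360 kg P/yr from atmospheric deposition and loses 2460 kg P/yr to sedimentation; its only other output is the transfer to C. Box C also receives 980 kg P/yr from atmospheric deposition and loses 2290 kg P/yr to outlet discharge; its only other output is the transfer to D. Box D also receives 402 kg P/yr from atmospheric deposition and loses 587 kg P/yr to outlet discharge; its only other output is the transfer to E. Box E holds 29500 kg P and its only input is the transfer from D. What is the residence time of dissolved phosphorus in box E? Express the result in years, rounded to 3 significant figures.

Box A: F(A→B) = (2990 + 2190) − 1630 = 3550.0 kg P/yr.
Box B: F(B→C) = (3550.0 + 2360) − 2460 = 3450.0 kg P/yr.
Box C: F(C→D) = (3450.0 + 980) − 2290 = 2140.0 kg P/yr.
Box D: F(D→E) = (2140.0 + 402) − 587 = 1955.0 kg P/yr.
Box E throughput = its input = 1955.0 kg P/yr; τ = 29500 / 1955.0 = 15.09 yr.

15.1 yr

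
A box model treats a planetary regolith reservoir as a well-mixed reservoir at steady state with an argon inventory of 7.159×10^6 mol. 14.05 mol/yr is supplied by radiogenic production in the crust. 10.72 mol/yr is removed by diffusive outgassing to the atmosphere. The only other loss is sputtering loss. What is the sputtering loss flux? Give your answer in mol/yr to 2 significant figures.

3.3 mol/yr

At steady state ΣF_in = ΣF_out.
ΣF_in = 14.050 mol/yr.
Sputtering loss flux = ΣF_in − (10.72) = 14.050 − 10.72 = 3.330 mol/yr.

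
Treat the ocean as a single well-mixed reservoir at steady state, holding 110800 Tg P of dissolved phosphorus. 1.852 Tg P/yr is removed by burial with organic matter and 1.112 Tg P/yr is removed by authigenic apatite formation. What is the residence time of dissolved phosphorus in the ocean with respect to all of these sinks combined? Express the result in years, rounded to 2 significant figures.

Total removal flux = 1.852 + 1.112 = 2.9640 Tg P/yr.
τ = M / ΣF_out = 110800 / 2.9640 = 37380 yr.

37000 yr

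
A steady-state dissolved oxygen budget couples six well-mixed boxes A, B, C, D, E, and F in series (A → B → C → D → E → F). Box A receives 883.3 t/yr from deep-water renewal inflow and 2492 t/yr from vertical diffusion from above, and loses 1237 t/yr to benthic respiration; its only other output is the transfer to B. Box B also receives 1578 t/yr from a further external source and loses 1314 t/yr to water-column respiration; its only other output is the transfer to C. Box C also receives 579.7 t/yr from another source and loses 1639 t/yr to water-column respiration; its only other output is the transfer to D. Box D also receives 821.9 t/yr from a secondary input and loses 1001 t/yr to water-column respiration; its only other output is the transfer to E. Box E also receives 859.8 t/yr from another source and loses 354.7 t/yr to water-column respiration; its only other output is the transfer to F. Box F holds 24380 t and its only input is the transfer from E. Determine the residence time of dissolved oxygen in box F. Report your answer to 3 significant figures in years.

Box A: F(A→B) = (883.3 + 2492) − 1237 = 2138.3 t/yr.
Box B: F(B→C) = (2138.3 + 1578) − 1314 = 2402.3 t/yr.
Box C: F(C→D) = (2402.3 + 579.7) − 1639 = 1343.0 t/yr.
Box D: F(D→E) = (1343.0 + 821.9) − 1001 = 1163.9 t/yr.
Box E: F(E→F) = (1163.9 + 859.8) − 354.7 = 1669.0 t/yr.
Box F throughput = its input = 1669.0 t/yr; τ = 24380 / 1669.0 = 14.61 yr.

14.6 yr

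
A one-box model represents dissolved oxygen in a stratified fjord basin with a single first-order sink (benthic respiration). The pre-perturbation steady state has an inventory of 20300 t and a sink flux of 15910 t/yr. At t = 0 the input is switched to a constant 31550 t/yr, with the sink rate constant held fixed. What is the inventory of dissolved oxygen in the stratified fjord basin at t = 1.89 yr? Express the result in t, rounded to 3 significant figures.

35700 t

Residence time τ = M₀/F₀ = 1.276 yr. The eventual steady state is M_∞ = M₀·(F₁/F₀) = 20300 × 31550/15910 = 40255 t.
The anomaly ΔM(t) = M(t) − M_∞ decays as ΔM₀·e^(−t/τ) with ΔM₀ = 20300 − 40255 = −19960 t.
At t = 1.89 yr, e^(−t/τ) = e^(−1.481) = 0.2273, so ΔM = −4537 t and M = 40255 − 4537 = 35719 t.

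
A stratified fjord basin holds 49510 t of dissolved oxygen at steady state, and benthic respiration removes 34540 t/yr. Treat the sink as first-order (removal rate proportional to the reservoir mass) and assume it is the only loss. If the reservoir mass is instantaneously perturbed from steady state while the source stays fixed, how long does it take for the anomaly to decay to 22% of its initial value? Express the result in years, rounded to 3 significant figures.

2.17 yr

For a linear reservoir the anomaly decays as exp(−t/τ) with τ = M/F = 49510/34540 = 1.433 yr.
exp(−t/τ) = 0.22 ⇒ t = −τ ln(0.22) = 1.433 × 1.514 = 2.170 yr.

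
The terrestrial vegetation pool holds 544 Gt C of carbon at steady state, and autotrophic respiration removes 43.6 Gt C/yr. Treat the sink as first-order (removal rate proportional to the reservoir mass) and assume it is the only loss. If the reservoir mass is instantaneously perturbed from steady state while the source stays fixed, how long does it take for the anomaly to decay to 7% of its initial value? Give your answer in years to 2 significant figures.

For a linear reservoir the anomaly decays as exp(−t/τ) with τ = M/F = 544/43.6 = 12.48 yr.
exp(−t/τ) = 0.07 ⇒ t = −τ ln(0.07) = 12.48 × 2.659 = 33.18 yr.

33 yr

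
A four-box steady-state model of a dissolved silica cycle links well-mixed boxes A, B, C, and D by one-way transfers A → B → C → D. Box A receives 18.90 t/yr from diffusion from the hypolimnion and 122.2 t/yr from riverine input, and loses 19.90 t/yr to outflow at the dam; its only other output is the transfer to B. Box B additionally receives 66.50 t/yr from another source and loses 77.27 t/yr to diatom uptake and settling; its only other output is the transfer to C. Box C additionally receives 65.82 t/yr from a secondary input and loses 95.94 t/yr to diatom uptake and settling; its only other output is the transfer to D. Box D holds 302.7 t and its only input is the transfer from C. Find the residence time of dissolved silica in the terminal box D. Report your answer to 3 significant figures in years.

Box A: F(A→B) = (18.90 + 122.2) − 19.90 = 121.20 t/yr.
Box B: F(B→C) = (121.20 + 66.50) − 77.27 = 110.43 t/yr.
Box C: F(C→D) = (110.43 + 65.82) − 95.94 = 80.310 t/yr.
Box D throughput = its input = 80.310 t/yr; τ = 302.7 / 80.310 = 3.769 yr.

3.77 yr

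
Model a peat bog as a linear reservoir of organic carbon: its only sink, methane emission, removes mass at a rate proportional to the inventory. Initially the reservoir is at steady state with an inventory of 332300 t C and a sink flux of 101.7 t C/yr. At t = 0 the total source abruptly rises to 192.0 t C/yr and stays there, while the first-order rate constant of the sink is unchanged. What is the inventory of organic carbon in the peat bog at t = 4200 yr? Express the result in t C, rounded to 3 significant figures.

546000 t C

τ = M₀/F₀ = 332300/101.7 = 3267 yr; rate constant k = 1/τ.
New steady state M_∞ = F₁/k = F₁·τ = 192.0 × 3267 = 627350 t C.
M(t) = M_∞ + (M₀ − M_∞)·e^(−t/τ); t/τ = 4200/3267 = 1.285, so e^(−t/τ) = 0.2765.
M(t) = 627350 − 295100 × 0.2765 = 545760 t C.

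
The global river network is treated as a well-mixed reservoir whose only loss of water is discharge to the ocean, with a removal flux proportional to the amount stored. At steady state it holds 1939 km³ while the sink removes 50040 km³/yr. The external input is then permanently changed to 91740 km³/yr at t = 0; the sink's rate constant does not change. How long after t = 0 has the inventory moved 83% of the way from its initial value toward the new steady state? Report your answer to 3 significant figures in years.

0.0687 yr

τ = M₀/F₀ = 1939/50040 = 0.03875 yr.
The remaining gap fraction is e^(−t/τ); 83% covered ⇒ e^(−t/τ) = 0.170.
t = −τ ln(0.170) = 0.03875 × 1.772 = 0.06866 yr.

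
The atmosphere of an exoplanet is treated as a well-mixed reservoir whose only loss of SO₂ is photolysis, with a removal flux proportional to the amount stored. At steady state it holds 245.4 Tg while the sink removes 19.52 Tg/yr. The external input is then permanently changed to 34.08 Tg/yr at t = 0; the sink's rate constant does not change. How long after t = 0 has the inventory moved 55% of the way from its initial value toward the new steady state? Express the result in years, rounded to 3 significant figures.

10.0 yr

τ = M₀/F₀ = 245.4/19.52 = 12.57 yr.
The remaining gap fraction is e^(−t/τ); 55% covered ⇒ e^(−t/τ) = 0.450.
t = −τ ln(0.450) = 12.57 × 0.7985 = 10.04 yr.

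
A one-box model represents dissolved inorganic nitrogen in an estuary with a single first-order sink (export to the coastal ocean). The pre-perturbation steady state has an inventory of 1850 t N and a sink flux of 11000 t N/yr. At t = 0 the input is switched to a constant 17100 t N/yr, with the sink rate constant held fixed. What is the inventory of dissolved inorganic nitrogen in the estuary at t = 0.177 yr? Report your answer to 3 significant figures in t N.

The sink rate constant is k = F₀/M₀ = 11000/1850 = 5.946 yr⁻¹.
Solving dM/dt = F₁ − kM with M(0) = M₀ gives M(t) = F₁/k + (M₀ − F₁/k)·e^(−kt).
F₁/k = 17100/5.946 = 2875.9 t N; kt = 5.946 × 0.177 = 1.052, e^(−kt) = 0.3491.
M(0.177) = 2875.9 + (1850 − 2875.9) × 0.3491 = 2875.9 − 358.1 = 2517.8 t N.

2520 t N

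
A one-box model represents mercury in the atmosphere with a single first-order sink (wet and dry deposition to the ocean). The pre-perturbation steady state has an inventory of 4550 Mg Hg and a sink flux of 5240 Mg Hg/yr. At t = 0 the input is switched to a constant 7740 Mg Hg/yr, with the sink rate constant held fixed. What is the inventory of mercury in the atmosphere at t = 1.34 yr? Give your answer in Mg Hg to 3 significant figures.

Residence time τ = M₀/F₀ = 0.8683 yr. The eventual steady state is M_∞ = M₀·(F₁/F₀) = 4550 × 7740/5240 = 6720.8 Mg Hg.
The anomaly ΔM(t) = M(t) − M_∞ decays as ΔM₀·e^(−t/τ) with ΔM₀ = 4550 − 6720.8 = −2171 Mg Hg.
At t = 1.34 yr, e^(−t/τ) = e^(−1.543) = 0.2137, so ΔM = −463.9 Mg Hg and M = 6720.8 − 463.9 = 6256.9 Mg Hg.

6260 Mg Hg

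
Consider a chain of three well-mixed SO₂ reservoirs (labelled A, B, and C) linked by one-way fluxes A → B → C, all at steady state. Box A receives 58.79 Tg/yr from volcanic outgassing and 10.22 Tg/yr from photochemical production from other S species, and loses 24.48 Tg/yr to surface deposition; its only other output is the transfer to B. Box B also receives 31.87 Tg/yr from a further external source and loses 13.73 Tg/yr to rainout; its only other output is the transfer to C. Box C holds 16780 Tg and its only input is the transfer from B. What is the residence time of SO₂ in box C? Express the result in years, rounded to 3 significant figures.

Box A: F(A→B) = (58.79 + 10.22) − 24.48 = 44.530 Tg/yr.
Box B: F(B→C) = (44.530 + 31.87) − 13.73 = 62.670 Tg/yr.
Box C throughput = its input = 62.670 Tg/yr; τ = 16780 / 62.670 = 267.8 yr.

268 yr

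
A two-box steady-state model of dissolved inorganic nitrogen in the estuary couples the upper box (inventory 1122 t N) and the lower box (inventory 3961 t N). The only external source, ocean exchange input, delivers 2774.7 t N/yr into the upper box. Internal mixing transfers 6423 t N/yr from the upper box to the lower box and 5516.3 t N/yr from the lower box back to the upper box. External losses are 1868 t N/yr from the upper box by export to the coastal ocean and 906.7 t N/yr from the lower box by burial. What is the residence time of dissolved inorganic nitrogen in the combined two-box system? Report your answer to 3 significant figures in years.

Residence time in the combined system uses the total inventory and the total *external* removal — internal exchanges between the two boxes cancel.
M_total = 1122 + 3961 = 5083.0 t N.
ΣF_external_out = 1868 + 906.7 = 2774.7 t N/yr.
τ = M_total / ΣF_ext = 5083.0 / 2774.7 = 1.832 yr.

1.83 yr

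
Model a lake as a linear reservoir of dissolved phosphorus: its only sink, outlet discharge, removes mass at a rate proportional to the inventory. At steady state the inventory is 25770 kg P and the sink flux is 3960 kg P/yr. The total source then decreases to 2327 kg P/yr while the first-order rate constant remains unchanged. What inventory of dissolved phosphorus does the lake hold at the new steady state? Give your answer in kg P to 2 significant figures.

15000 kg P

Rate constant k = F/M = 3960 / 25770 = 0.1537 yr⁻¹.
At the new steady state, source = k·M_new ⇒ M_new = 2327 / 0.1537 = 15140 kg P.
(Equivalently M_new = M × F_new/F_old = 25770 × 2327/3960.)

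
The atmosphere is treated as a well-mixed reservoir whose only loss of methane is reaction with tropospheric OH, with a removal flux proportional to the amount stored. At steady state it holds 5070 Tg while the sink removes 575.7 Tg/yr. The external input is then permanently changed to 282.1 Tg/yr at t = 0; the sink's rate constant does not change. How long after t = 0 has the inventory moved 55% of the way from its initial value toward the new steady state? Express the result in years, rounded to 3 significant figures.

7.03 yr

τ = M₀/F₀ = 5070/575.7 = 8.807 yr.
The remaining gap fraction is e^(−t/τ); 55% covered ⇒ e^(−t/τ) = 0.450.
t = −τ ln(0.450) = 8.807 × 0.7985 = 7.032 yr.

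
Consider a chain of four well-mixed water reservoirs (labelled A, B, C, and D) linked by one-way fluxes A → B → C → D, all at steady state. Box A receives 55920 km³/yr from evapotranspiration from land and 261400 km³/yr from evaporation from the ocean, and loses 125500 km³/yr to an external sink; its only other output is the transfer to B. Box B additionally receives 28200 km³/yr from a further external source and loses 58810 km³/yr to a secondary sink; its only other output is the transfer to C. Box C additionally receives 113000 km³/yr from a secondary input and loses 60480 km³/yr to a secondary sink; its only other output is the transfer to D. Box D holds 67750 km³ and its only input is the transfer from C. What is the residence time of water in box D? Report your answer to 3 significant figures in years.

0.317 yr

Box A: F(A→B) = (55920 + 261400) − 125500 = 191820 km³/yr.
Box B: F(B→C) = (191820 + 28200) − 58810 = 161210 km³/yr.
Box C: F(C→D) = (161210 + 113000) − 60480 = 213730 km³/yr.
Box D throughput = its input = 213730 km³/yr; τ = 67750 / 213730 = 0.3170 yr.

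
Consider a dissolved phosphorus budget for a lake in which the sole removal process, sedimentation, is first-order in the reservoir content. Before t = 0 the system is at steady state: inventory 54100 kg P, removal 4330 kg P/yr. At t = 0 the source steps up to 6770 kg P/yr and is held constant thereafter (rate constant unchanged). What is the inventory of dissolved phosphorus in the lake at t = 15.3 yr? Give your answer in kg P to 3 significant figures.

τ = M₀/F₀ = 54100/4330 = 12.49 yr; rate constant k = 1/τ.
New steady state M_∞ = F₁/k = F₁·τ = 6770 × 12.49 = 84586 kg P.
M(t) = M_∞ + (M₀ − M_∞)·e^(−t/τ); t/τ = 15.3/12.49 = 1.225, so e^(−t/τ) = 0.2939.
M(t) = 84586 − 30490 × 0.2939 = 75627 kg P.

75600 kg P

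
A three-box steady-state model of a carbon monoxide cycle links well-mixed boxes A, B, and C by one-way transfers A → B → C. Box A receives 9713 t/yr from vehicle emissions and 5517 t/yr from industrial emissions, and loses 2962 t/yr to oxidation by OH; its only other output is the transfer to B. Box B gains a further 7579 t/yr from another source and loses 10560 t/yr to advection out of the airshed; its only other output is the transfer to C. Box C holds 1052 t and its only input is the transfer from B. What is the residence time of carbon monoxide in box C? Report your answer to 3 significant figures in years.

0.113 yr

Box A: F(A→B) = (9713 + 5517) − 2962 = 12268 t/yr.
Box B: F(B→C) = (12268 + 7579) − 10560 = 9287.0 t/yr.
Box C throughput = its input = 9287.0 t/yr; τ = 1052 / 9287.0 = 0.1133 yr.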